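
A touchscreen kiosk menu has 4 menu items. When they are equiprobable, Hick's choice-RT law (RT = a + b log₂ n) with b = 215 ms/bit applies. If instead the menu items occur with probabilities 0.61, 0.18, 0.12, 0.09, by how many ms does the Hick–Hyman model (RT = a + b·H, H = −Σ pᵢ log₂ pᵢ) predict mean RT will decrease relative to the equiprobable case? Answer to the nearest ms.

95 ms

Equiprobable entropy H₀ = log₂ 4 = 2.0000 bits.
Skewed entropy H = −Σ pᵢ log₂ pᵢ = 1.5600 bits.
ΔRT = b·(H₀ − H) = 215 × 0.4400 = 94.59 ms.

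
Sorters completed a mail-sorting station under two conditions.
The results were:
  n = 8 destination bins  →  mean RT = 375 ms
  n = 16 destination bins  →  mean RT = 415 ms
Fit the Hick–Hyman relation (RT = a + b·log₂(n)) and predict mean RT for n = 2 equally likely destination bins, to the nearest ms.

Fit slope and intercept:
  b = (415 − 375) / (log₂ 16 − log₂ 8) = 40 / (4 − 3) = 40 ms/bit
  a = 375 − 40 × 3 = 255 ms
Then RT(2) = 255 + 40 × log₂ 2 = 255 + 40 × 1 ≈ 295.000 ms.

295 ms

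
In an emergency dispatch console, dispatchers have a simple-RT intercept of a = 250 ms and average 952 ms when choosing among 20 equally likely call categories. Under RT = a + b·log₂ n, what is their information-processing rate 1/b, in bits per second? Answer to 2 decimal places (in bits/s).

Choice component = 952 − 250 = 702 ms over log₂(20) = 4.3219 bits.
b = 702 / 4.3219 = 162.428 ms/bit, so 1/b = 6.157 bits/s.

6.16 bits/s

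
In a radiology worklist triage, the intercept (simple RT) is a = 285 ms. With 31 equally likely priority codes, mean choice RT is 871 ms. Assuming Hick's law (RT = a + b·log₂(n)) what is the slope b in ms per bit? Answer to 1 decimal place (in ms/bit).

31 alternatives carry log₂ 31 = 4.9542 bits; the choice cost is 871 − 285 = 586 ms, so b = 586/4.9542 = 118.284 ms/bit.

118.3 ms/bit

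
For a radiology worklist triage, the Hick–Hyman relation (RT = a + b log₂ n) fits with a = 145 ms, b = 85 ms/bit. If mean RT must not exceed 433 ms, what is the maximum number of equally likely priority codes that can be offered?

10

Set 145 + 85·log₂ n ≤ 433 → log₂ n ≤ (433 − 145)/85 = 3.3882.
So n ≤ 2^3.3882 = 10.470; the largest integer n is 10.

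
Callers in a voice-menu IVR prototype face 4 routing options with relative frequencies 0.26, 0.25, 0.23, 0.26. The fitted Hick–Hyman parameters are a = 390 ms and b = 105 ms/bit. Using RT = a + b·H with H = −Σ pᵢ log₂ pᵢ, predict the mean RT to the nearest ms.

Entropy contributions −pᵢ log₂ pᵢ: 0.5053, 0.5000, 0.4877, 0.5053; sum H = 1.9982 bits.
RT = a + bH = 390 + 105·1.9982 = 599.82 ms.

600 ms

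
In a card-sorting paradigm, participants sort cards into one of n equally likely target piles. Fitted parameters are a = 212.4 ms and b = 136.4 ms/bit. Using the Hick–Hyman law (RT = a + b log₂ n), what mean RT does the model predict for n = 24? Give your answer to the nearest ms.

838 ms

log₂(24) = 4.5850 bits, so RT = 212.4 + 136.4 × 4.5850 ≈ 837.789 ms.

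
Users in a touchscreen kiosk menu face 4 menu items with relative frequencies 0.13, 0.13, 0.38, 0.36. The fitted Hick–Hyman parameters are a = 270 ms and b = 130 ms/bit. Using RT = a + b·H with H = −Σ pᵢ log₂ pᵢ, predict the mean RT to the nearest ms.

507 ms

Entropy contributions −pᵢ log₂ pᵢ: 0.3826, 0.3826, 0.5305, 0.5306; sum H = 1.8264 bits.
RT = a + bH = 270 + 130·1.8264 = 507.43 ms.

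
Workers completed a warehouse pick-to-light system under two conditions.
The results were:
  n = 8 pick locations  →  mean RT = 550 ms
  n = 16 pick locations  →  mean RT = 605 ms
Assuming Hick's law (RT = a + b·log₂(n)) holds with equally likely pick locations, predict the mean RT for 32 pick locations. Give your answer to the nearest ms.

660 ms

With log₂ n on the abscissa the relation is linear; from the two conditions:
  b = (605 − 550) / (log₂ 16 − log₂ 8) = 55 / (4 − 3) = 55 ms/bit
  a = 550 − 55 × 3 = 385 ms
Then RT(32) = 385 + 55 × log₂ 32 = 385 + 55 × 5 ≈ 660.000 ms.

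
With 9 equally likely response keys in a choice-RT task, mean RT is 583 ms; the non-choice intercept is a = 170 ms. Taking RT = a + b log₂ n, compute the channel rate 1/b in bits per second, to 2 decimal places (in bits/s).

7.68 bits/s

b = (583 − 170)/log₂ 9 = 413/3.1699 = 130.287 ms per bit = 0.13029 s/bit; the reciprocal is 7.675 bits/s.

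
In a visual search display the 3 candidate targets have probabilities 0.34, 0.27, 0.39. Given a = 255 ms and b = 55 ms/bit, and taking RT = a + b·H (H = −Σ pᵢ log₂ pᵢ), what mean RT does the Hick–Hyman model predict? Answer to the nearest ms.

341 ms

Entropy contributions −pᵢ log₂ pᵢ: 0.5292, 0.5100, 0.5298; sum H = 1.5690 bits.
RT = a + bH = 255 + 55·1.5690 = 341.29 ms.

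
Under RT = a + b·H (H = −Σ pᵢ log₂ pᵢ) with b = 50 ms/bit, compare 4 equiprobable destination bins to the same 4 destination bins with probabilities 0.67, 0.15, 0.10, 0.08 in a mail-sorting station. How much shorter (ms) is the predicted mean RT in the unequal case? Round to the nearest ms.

29 ms

Equiprobable entropy H₀ = log₂ 4 = 2.0000 bits.
Skewed entropy H = −Σ pᵢ log₂ pᵢ = 1.4214 bits.
ΔRT = b·(H₀ − H) = 50 × 0.5786 = 28.93 ms.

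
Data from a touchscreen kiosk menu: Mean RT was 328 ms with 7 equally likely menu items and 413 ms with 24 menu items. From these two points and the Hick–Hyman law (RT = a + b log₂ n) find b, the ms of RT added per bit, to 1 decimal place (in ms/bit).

b = (RT₂ − RT₁)/(log₂ n₂ − log₂ n₁) = (413 − 328)/(4.5850 − 2.8074) = 47.817 ms/bit.

47.8 ms/bit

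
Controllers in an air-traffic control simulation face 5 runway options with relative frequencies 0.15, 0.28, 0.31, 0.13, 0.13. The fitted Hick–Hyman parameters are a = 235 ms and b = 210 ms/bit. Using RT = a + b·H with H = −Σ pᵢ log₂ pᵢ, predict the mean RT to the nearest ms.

Entropy contributions −pᵢ log₂ pᵢ: 0.4105, 0.5142, 0.5238, 0.3826, 0.3826; sum H = 2.2138 bits.
RT = a + bH = 235 + 210·2.2138 = 699.91 ms.

700 ms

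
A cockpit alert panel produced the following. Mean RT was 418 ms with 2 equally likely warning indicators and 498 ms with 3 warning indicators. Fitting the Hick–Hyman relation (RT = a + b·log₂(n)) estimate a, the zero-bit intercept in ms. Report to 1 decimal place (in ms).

The slope on a log₂ axis is (498 − 418) / (1.5850 − 1) = 136.761 ms/bit.
Intercept: a = 418 − 136.761·log₂(2) = 281.239 ms.

281.2 ms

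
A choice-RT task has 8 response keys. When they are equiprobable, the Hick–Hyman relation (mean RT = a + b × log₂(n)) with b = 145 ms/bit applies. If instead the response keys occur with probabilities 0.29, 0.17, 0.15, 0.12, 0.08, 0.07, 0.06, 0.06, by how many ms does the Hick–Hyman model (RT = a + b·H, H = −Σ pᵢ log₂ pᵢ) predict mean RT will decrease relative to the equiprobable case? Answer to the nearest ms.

Equiprobable entropy H₀ = log₂ 8 = 3.0000 bits.
Skewed entropy H = −Σ pᵢ log₂ pᵢ = 2.7772 bits.
ΔRT = b·(H₀ − H) = 145 × 0.2228 = 32.30 ms.

32 ms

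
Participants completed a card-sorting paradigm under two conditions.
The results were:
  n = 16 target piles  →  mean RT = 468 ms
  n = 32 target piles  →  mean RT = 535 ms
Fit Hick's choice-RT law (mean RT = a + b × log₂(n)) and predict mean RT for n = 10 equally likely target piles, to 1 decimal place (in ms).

422.6 ms

Solve the two-equation system in a and b:
  b = (535 − 468) / (log₂ 32 − log₂ 16) = 67 / (5 − 4) = 67.000 ms/bit
  a = 468 − 67.000 × 4 = 200.000 ms
Then RT(10) = 200.000 + 67.000 × log₂ 10 = 200.000 + 67.000 × 3.3219 ≈ 422.569 ms.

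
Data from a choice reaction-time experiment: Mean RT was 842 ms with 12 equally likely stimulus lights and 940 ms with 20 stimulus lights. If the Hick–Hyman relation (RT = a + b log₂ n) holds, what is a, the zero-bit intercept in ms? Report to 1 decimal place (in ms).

Slope: b = (940 − 842) / (log₂ 20 − log₂ 12) = 98/0.7370 = 132.978 ms/bit.
a = RT₁ − b·log₂ n₁ = 842 − 132.978 × 3.5850 = 365.280 ms.

365.3 ms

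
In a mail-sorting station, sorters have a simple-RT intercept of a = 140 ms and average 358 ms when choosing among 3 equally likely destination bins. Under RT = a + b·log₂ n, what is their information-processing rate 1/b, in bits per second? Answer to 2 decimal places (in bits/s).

7.27 bits/s

b = (358 − 140)/log₂ 3 = 218/1.5850 = 137.543 ms per bit = 0.13754 s/bit; the reciprocal is 7.270 bits/s.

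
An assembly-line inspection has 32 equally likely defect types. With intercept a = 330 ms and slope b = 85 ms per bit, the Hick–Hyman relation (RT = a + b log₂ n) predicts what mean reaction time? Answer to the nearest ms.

755 ms

log₂(32) = 5 bits, so RT = 330 + 85 × 5 ≈ 755.000 ms.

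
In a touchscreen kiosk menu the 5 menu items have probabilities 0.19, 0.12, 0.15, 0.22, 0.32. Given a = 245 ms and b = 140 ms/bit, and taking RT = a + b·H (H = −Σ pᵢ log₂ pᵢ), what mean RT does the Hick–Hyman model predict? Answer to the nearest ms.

Entropy contributions −pᵢ log₂ pᵢ: 0.4552, 0.3671, 0.4105, 0.4806, 0.5260; sum H = 2.2394 bits.
RT = a + bH = 245 + 140·2.2394 = 558.52 ms.

559 ms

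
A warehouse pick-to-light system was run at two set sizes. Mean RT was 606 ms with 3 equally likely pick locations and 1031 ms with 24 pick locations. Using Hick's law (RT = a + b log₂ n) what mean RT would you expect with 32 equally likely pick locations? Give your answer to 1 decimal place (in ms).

1089.8 ms

Fit slope and intercept:
  b = (1031 − 606) / (log₂ 24 − log₂ 3) = 425 / (4.5850 − 1.5850) = 141.667 ms/bit
  a = 606 − 141.667 × 1.5850 = 381.464 ms
Then RT(32) = 381.464 + 141.667 × log₂ 32 = 381.464 + 141.667 × 5 ≈ 1089.797 ms.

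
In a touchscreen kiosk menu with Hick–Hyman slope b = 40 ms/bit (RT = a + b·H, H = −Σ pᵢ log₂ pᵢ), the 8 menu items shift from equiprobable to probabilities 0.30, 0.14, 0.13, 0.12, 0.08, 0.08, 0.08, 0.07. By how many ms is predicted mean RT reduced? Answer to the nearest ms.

8 ms

Equiprobable entropy H₀ = log₂ 8 = 3.0000 bits.
Skewed entropy H = −Σ pᵢ log₂ pᵢ = 2.8110 bits.
ΔRT = b·(H₀ − H) = 40 × 0.1890 = 7.56 ms.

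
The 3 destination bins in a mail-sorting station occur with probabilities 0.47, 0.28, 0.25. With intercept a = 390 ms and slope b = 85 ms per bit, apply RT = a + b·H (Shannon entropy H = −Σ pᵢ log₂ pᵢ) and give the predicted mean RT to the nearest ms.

H = 0.47·log₂(1/0.47) + 0.28·log₂(1/0.28) + 0.25·log₂(1/0.25) = 1.5262 bits.
RT = 390 + 85 × 1.5262 = 519.72 ms.

520 ms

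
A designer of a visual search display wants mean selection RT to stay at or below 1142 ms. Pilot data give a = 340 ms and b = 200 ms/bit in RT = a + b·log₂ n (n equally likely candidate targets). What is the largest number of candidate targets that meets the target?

16

200·log₂ n ≤ 1142 − 340 = 802, giving log₂ n ≤ 4.0100 and n ≤ 16.111. The largest whole number is 16.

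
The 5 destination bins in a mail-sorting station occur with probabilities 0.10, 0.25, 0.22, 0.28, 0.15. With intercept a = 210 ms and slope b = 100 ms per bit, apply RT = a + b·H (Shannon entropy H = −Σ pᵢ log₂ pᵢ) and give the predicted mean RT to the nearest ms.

434 ms

H = 0.10·log₂(1/0.10) + 0.25·log₂(1/0.25) + 0.22·log₂(1/0.22) + 0.28·log₂(1/0.28) + 0.15·log₂(1/0.15) = 2.2375 bits.
RT = 210 + 100 × 2.2375 = 433.75 ms.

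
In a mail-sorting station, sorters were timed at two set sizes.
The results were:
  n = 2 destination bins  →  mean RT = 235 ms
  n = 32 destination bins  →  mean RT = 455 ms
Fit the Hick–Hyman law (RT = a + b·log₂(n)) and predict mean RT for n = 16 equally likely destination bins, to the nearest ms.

Solve the two-equation system in a and b:
  b = (455 − 235) / (log₂ 32 − log₂ 2) = 220 / (5 − 1) = 55 ms/bit
  a = 235 − 55 × 1 = 180 ms
Then RT(16) = 180 + 55 × log₂ 16 = 180 + 55 × 4 ≈ 400.000 ms.

400 ms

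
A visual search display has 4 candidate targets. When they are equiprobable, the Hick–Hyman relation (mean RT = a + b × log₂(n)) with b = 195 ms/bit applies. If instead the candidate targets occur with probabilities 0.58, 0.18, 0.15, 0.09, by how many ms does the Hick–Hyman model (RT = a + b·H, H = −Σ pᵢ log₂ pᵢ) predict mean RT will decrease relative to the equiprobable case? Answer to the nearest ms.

Equiprobable entropy H₀ = log₂ 4 = 2.0000 bits.
Skewed entropy H = −Σ pᵢ log₂ pᵢ = 1.6243 bits.
ΔRT = b·(H₀ − H) = 195 × 0.3757 = 73.26 ms.

73 ms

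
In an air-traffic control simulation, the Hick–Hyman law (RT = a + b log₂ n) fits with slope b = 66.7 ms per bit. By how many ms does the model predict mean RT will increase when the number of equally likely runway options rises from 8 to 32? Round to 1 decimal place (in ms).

133.4 ms

ΔRT = (a + b log₂ n₂) − (a + b log₂ n₁) = b·(log₂ n₂ − log₂ n₁).
log₂(32) − log₂(8) = log₂(32/8) = log₂(4) = 2.
ΔRT = 66.7 × 2.0000 = 133.400 ms.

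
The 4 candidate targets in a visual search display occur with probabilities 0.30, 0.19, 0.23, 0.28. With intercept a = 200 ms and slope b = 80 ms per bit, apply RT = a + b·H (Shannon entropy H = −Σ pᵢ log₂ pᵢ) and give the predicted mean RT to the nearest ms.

358 ms

H = 0.30·log₂(1/0.30) + 0.19·log₂(1/0.19) + 0.23·log₂(1/0.23) + 0.28·log₂(1/0.28) = 1.9782 bits.
RT = 200 + 80 × 1.9782 = 358.26 ms.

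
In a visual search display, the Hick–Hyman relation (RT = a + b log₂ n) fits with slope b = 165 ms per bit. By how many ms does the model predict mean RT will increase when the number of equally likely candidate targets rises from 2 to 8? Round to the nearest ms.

ΔRT = (a + b log₂ n₂) − (a + b log₂ n₁) = b·(log₂ n₂ − log₂ n₁).
log₂(8) − log₂(2) = log₂(8/2) = log₂(4) = 2.
ΔRT = 165 × 2.0000 = 330.000 ms.

330 ms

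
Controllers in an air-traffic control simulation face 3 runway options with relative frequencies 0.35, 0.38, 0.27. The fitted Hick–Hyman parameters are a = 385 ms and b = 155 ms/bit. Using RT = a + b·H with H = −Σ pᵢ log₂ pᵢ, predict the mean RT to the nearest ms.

628 ms

H = 0.35·log₂(1/0.35) + 0.38·log₂(1/0.38) + 0.27·log₂(1/0.27) = 1.5706 bits.
RT = 385 + 155 × 1.5706 = 628.44 ms.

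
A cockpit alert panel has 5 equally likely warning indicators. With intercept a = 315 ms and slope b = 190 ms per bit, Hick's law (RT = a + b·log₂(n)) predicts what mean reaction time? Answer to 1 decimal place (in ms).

log₂(5) = 2.3219 bits, so RT = 315 + 190 × 2.3219 ≈ 756.166 ms.

756.2 ms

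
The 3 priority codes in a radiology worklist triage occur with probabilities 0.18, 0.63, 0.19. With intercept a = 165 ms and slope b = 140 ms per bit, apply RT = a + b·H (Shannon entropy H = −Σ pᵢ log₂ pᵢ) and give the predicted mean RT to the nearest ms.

H = 0.18·log₂(1/0.18) + 0.63·log₂(1/0.63) + 0.19·log₂(1/0.19) = 1.3205 bits.
RT = 165 + 140 × 1.3205 = 349.87 ms.

350 ms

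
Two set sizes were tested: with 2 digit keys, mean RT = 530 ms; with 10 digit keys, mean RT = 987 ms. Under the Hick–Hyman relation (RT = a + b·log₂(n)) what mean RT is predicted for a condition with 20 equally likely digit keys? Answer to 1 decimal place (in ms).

RT is linear in log₂ n, so two points fix the line:
  b = (987 − 530) / (log₂ 10 − log₂ 2) = 457 / (3.3219 − 1) = 196.819 ms/bit
  a = 530 − 196.819 × 1 = 333.181 ms
Then RT(20) = 333.181 + 196.819 × log₂ 20 = 333.181 + 196.819 × 4.3219 ≈ 1183.819 ms.

1183.8 ms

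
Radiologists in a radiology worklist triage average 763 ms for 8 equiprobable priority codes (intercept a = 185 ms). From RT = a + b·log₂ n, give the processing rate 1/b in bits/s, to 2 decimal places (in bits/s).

5.19 bits/s

Choice component = 763 − 185 = 578 ms over log₂(8) = 3 bits.
b = 578 / 3 = 192.667 ms/bit, so 1/b = 5.190 bits/s.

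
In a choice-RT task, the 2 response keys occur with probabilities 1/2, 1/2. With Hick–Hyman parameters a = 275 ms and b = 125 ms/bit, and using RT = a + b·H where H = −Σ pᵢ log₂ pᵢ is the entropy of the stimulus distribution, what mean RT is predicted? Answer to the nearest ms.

Each term −pᵢ log₂ pᵢ: 0.5·1 + 0.5·1; summed, H = 1.000 bits.
Mean RT = a + bH = 275 + 125·1.000 = 400.00 ms.

400 ms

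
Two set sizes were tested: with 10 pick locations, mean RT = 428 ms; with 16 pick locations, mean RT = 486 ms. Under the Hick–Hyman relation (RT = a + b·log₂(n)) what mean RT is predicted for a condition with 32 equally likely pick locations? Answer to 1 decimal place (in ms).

571.5 ms

Solve the two-equation system in a and b:
  b = (486 − 428) / (log₂ 16 − log₂ 10) = 58 / (4 − 3.3219) = 85.537 ms/bit
  a = 428 − 85.537 × 3.3219 = 143.853 ms
Then RT(32) = 143.853 + 85.537 × log₂ 32 = 143.853 + 85.537 × 5 ≈ 571.537 ms.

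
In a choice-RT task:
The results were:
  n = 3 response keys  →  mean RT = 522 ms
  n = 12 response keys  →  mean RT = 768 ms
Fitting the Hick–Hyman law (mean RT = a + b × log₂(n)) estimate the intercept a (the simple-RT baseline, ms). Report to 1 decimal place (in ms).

327.0 ms

b = (RT₂ − RT₁)/(log₂ n₂ − log₂ n₁) = (768 − 522)/(3.5850 − 1.5850) = 123.000 ms/bit.
Intercept: a = 522 − 123.000·log₂(3) = 327.050 ms.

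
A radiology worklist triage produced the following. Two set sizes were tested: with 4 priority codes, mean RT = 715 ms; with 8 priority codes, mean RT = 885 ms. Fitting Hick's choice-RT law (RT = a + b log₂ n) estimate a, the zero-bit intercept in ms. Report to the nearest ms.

375 ms

Slope: b = (885 − 715) / (log₂ 8 − log₂ 4) = 170/1.0000 = 170 ms/bit.
Intercept: a = 715 − 170·log₂(4) = 375.000 ms.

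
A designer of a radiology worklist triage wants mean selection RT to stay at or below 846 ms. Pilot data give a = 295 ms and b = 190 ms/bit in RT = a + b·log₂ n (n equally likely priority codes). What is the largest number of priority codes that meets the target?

190·log₂ n ≤ 846 − 295 = 551, giving log₂ n ≤ 2.9000 and n ≤ 7.464. The largest whole number is 7.

7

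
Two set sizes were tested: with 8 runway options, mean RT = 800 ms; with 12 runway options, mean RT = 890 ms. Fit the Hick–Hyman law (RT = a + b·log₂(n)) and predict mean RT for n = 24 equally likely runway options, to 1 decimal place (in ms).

Fit slope and intercept:
  b = (890 − 800) / (log₂ 12 − log₂ 8) = 90 / (3.5850 − 3) = 153.856 ms/bit
  a = 800 − 153.856 × 3 = 338.432 ms
Then RT(24) = 338.432 + 153.856 × log₂ 24 = 338.432 + 153.856 × 4.5850 ≈ 1043.856 ms.

1043.9 ms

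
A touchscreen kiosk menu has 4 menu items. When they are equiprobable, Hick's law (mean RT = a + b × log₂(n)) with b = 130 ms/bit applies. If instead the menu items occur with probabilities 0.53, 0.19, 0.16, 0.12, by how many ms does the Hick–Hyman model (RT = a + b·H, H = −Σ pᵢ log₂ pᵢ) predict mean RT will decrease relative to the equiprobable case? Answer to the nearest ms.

Equiprobable entropy H₀ = log₂ 4 = 2.0000 bits.
Skewed entropy H = −Σ pᵢ log₂ pᵢ = 1.7308 bits.
ΔRT = b·(H₀ − H) = 130 × 0.2692 = 35.00 ms.

35 ms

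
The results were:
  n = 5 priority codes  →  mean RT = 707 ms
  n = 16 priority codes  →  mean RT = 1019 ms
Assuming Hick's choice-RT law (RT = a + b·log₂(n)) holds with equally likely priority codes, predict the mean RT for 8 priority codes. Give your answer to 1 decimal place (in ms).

Fit slope and intercept:
  b = (1019 − 707) / (log₂ 16 − log₂ 5) = 312 / (4 − 2.3219) = 185.928 ms/bit
  a = 707 − 185.928 × 2.3219 = 275.289 ms
Then RT(8) = 275.289 + 185.928 × log₂ 8 = 275.289 + 185.928 × 3 ≈ 833.072 ms.

833.1 ms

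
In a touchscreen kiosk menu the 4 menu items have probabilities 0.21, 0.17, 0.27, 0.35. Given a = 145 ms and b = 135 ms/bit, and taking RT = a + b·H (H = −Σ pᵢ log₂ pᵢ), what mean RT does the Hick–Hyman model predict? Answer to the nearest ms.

408 ms

H = 0.21·log₂(1/0.21) + 0.17·log₂(1/0.17) + 0.27·log₂(1/0.27) + 0.35·log₂(1/0.35) = 1.9475 bits.
RT = 145 + 135 × 1.9475 = 407.92 ms.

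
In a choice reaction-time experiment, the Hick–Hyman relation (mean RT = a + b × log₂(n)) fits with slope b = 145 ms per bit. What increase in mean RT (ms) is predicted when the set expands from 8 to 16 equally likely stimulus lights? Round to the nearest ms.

145 ms

The intercept a cancels: ΔRT = b·(log₂ n₂ − log₂ n₁) = b·log₂(n₂/n₁).
log₂(16) − log₂(8) = log₂(16/8) = log₂(2) = 1.
ΔRT = 145 × 1.0000 = 145.000 ms.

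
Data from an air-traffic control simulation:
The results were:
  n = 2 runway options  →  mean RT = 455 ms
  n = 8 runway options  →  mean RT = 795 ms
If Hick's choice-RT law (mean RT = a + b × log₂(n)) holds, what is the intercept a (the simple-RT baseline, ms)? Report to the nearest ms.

b = (RT₂ − RT₁)/(log₂ n₂ − log₂ n₁) = (795 − 455)/(3 − 1) = 170 ms/bit.
a = RT₁ − b·log₂ n₁ = 455 − 170 × 1 = 285.000 ms.

285 ms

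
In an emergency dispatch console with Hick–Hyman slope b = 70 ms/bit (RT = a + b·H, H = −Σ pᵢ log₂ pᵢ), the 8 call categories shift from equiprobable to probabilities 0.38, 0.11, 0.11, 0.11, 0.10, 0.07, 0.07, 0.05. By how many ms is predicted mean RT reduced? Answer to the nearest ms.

The RT saving is b·ΔH. Equiprobable H₀ = log₂(8) = 3.0000 bits; with the given probabilities H = 2.6667 bits.
b·(H₀ − H) = 70 × (3.0000 − 2.6667) = 23.33 ms.

23 ms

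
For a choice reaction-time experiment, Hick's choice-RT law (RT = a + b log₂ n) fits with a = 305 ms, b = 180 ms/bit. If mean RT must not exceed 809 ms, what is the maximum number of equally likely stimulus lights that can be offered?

6

Information budget: (809 − 305)/180 = 2.8000 bits, so n ≤ 2^2.8000 = 6.964 → at most 6.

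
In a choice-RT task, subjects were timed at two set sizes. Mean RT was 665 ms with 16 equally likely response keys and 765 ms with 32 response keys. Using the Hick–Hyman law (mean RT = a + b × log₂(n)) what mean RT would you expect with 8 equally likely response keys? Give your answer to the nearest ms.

565 ms

RT is linear in log₂ n, so two points fix the line:
  b = (765 − 665) / (log₂ 32 − log₂ 16) = 100 / (5 − 4) = 100 ms/bit
  a = 665 − 100 × 4 = 265 ms
Then RT(8) = 265 + 100 × log₂ 8 = 265 + 100 × 3 ≈ 565.000 ms.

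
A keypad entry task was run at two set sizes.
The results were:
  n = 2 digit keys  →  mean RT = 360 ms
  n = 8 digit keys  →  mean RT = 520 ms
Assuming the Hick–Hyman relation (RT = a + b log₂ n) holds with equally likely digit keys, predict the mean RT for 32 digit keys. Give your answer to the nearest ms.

Solve the two-equation system in a and b:
  b = (520 − 360) / (log₂ 8 − log₂ 2) = 160 / (3 − 1) = 80 ms/bit
  a = 360 − 80 × 1 = 280 ms
Then RT(32) = 280 + 80 × log₂ 32 = 280 + 80 × 5 ≈ 680.000 ms.

680 ms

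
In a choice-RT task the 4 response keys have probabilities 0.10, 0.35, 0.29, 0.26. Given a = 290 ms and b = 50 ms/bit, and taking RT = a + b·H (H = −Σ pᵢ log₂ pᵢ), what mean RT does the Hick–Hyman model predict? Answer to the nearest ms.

384 ms

Entropy contributions −pᵢ log₂ pᵢ: 0.3322, 0.5301, 0.5179, 0.5053; sum H = 1.8855 bits.
RT = a + bH = 290 + 50·1.8855 = 384.27 ms.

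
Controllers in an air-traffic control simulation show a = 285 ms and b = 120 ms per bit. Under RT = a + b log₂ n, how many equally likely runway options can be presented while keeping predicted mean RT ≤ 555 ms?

4

Set 285 + 120·log₂ n ≤ 555 → log₂ n ≤ (555 − 285)/120 = 2.2500.
So n ≤ 2^2.2500 = 4.757; the largest integer n is 4.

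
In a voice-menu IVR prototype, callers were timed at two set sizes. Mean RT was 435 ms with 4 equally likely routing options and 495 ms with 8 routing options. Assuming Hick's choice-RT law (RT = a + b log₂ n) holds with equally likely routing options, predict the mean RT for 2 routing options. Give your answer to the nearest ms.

Fit slope and intercept:
  b = (495 − 435) / (log₂ 8 − log₂ 4) = 60 / (3 − 2) = 60 ms/bit
  a = 435 − 60 × 2 = 315 ms
Then RT(2) = 315 + 60 × log₂ 2 = 315 + 60 × 1 ≈ 375.000 ms.

375 ms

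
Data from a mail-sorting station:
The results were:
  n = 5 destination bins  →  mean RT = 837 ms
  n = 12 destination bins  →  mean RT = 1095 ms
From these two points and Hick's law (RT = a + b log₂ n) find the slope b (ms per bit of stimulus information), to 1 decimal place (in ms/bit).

The slope on a log₂ axis is (1095 − 837) / (3.5850 − 2.3219) = 204.270 ms/bit.

204.3 ms/bit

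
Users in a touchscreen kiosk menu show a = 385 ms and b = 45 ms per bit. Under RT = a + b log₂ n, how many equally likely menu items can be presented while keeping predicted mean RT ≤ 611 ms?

32

Set 385 + 45·log₂ n ≤ 611 → log₂ n ≤ (611 − 385)/45 = 5.0222.
So n ≤ 2^5.0222 = 32.497; the largest integer n is 32.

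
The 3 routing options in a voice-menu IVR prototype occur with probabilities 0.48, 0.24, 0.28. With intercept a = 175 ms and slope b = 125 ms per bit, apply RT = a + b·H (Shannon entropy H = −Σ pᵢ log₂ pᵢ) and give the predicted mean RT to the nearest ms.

Entropy contributions −pᵢ log₂ pᵢ: 0.5083, 0.4941, 0.5142; sum H = 1.5166 bits.
RT = a + bH = 175 + 125·1.5166 = 364.58 ms.

365 ms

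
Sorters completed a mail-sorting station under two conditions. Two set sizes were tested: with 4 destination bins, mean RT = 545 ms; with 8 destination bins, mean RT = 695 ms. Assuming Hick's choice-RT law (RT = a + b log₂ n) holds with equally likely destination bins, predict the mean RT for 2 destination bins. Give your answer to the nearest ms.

RT is linear in log₂ n, so two points fix the line:
  b = (695 − 545) / (log₂ 8 − log₂ 4) = 150 / (3 − 2) = 150 ms/bit
  a = 545 − 150 × 2 = 245 ms
Then RT(2) = 245 + 150 × log₂ 2 = 245 + 150 × 1 ≈ 395.000 ms.

395 ms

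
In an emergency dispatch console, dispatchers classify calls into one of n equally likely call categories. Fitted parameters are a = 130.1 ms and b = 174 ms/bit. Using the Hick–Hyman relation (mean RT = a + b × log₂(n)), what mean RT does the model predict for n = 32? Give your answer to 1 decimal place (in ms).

1000.1 ms

log₂(32) = 5 bits, so RT = 130.1 + 174 × 5 ≈ 1000.100 ms.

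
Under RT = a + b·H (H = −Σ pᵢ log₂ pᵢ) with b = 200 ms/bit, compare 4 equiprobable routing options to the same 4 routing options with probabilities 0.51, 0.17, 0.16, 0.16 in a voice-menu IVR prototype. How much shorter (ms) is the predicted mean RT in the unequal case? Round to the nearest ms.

Equiprobable entropy H₀ = log₂ 4 = 2.0000 bits.
Skewed entropy H = −Σ pᵢ log₂ pᵢ = 1.7761 bits.
ΔRT = b·(H₀ − H) = 200 × 0.2239 = 44.79 ms.

45 ms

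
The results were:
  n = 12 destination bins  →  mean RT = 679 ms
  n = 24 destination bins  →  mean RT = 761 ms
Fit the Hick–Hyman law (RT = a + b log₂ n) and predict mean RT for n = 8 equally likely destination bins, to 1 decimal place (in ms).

631.0 ms

Fit slope and intercept:
  b = (761 − 679) / (log₂ 24 − log₂ 12) = 82 / (4.5850 − 3.5850) = 82.000 ms/bit
  a = 679 − 82.000 × 3.5850 = 385.033 ms
Then RT(8) = 385.033 + 82.000 × log₂ 8 = 385.033 + 82.000 × 3 ≈ 631.033 ms.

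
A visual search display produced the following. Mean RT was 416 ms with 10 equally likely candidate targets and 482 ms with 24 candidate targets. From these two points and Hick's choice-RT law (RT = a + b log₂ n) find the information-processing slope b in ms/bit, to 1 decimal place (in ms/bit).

52.3 ms/bit

Slope: b = (482 − 416) / (log₂ 24 − log₂ 10) = 66/1.2630 = 52.255 ms/bit.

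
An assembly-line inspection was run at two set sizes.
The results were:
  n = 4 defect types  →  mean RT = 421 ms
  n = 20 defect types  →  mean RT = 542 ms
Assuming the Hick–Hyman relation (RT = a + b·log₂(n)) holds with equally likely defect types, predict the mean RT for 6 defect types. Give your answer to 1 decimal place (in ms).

RT is linear in log₂ n, so two points fix the line:
  b = (542 − 421) / (log₂ 20 − log₂ 4) = 121 / (4.3219 − 2) = 52.112 ms/bit
  a = 421 − 52.112 × 2 = 316.776 ms
Then RT(6) = 316.776 + 52.112 × log₂ 6 = 316.776 + 52.112 × 2.5850 ≈ 451.483 ms.

451.5 ms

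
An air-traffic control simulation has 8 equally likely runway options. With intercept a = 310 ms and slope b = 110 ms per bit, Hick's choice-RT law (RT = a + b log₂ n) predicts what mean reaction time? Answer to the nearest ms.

640 ms

log₂(8) = 3 bits, so RT = 310 + 110 × 3 ≈ 640.000 ms.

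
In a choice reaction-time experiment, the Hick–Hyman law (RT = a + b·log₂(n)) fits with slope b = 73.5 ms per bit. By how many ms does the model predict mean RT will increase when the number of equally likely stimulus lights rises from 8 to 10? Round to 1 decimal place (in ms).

The intercept a cancels: ΔRT = b·(log₂ n₂ − log₂ n₁) = b·log₂(n₂/n₁).
log₂(10) − log₂(8) = 3.3219 − 3 = 0.3219.
ΔRT = 73.5 × 0.3219 = 23.662 ms.

23.7 ms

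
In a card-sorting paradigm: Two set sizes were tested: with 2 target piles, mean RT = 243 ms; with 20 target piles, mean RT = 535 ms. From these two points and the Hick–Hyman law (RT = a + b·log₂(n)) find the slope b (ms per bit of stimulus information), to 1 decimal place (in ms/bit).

87.9 ms/bit

Slope: b = (535 − 243) / (log₂ 20 − log₂ 2) = 292/3.3219 = 87.901 ms/bit.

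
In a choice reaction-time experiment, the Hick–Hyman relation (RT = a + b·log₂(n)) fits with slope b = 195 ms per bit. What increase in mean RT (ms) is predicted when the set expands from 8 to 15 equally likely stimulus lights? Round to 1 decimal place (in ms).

176.8 ms

ΔRT = (a + b log₂ n₂) − (a + b log₂ n₁) = b·(log₂ n₂ − log₂ n₁).
log₂(15) − log₂(8) = 3.9069 − 3 = 0.9069.
ΔRT = 195 × 0.9069 = 176.844 ms.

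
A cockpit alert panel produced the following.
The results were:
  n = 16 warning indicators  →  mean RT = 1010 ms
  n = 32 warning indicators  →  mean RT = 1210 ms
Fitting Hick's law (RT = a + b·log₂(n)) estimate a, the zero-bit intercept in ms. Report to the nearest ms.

b = (RT₂ − RT₁)/(log₂ n₂ − log₂ n₁) = (1210 − 1010)/(5 − 4) = 200 ms/bit.
Intercept: a = 1010 − 200·log₂(16) = 210.000 ms.

210 ms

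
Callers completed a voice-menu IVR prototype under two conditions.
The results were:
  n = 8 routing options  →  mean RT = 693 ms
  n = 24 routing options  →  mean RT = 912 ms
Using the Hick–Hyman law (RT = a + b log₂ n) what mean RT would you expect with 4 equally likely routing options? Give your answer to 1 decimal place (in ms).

554.8 ms

RT is linear in log₂ n, so two points fix the line:
  b = (912 − 693) / (log₂ 24 − log₂ 8) = 219 / (4.5850 − 3) = 138.174 ms/bit
  a = 693 − 138.174 × 3 = 278.479 ms
Then RT(4) = 278.479 + 138.174 × log₂ 4 = 278.479 + 138.174 × 2 ≈ 554.826 ms.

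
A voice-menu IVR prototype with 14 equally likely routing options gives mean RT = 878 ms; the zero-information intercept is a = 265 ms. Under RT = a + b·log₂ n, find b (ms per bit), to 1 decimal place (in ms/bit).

161.0 ms/bit

14 alternatives carry log₂ 14 = 3.8074 bits; the choice cost is 878 − 265 = 613 ms, so b = 613/3.8074 = 161.004 ms/bit.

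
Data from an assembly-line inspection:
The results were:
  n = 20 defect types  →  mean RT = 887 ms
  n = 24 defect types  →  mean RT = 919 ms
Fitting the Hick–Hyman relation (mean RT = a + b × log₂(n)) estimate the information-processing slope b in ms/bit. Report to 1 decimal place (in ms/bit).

b = (RT₂ − RT₁)/(log₂ n₂ − log₂ n₁) = (919 − 887)/(4.5850 − 4.3219) = 121.657 ms/bit.

121.7 ms/bit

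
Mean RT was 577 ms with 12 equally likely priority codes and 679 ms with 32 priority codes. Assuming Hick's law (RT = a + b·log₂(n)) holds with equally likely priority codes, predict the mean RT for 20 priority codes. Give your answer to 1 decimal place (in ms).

With log₂ n on the abscissa the relation is linear; from the two conditions:
  b = (679 − 577) / (log₂ 32 − log₂ 12) = 102 / (5 − 3.5850) = 72.083 ms/bit
  a = 577 − 72.083 × 3.5850 = 318.586 ms
Then RT(20) = 318.586 + 72.083 × log₂ 20 = 318.586 + 72.083 × 4.3219 ≈ 630.123 ms.

630.1 ms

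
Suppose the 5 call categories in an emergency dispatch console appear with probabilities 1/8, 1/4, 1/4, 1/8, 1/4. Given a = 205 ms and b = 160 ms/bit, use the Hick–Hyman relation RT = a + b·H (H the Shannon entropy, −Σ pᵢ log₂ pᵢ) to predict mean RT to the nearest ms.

565 ms

Each term −pᵢ log₂ pᵢ: 0.125·3 + 0.25·2 + 0.25·2 + 0.125·3 + 0.25·2; summed, H = 2.250 bits.
Mean RT = a + bH = 205 + 160·2.250 = 565.00 ms.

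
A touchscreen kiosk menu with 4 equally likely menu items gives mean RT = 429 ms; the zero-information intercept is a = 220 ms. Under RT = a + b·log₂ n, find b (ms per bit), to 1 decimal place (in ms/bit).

104.5 ms/bit

b = (429 − 220) / log₂(4) = 209 / 2 = 104.500 ms/bit.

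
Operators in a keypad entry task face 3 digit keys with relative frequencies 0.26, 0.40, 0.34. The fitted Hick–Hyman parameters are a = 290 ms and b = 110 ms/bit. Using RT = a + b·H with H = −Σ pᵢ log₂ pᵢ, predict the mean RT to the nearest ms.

462 ms

Entropy contributions −pᵢ log₂ pᵢ: 0.5053, 0.5288, 0.5292; sum H = 1.5632 bits.
RT = a + bH = 290 + 110·1.5632 = 461.96 ms.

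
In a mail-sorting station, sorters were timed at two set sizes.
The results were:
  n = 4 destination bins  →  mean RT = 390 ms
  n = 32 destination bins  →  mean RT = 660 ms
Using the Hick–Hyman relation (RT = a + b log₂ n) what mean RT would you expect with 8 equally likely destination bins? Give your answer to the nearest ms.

480 ms

RT is linear in log₂ n, so two points fix the line:
  b = (660 − 390) / (log₂ 32 − log₂ 4) = 270 / (5 − 2) = 90 ms/bit
  a = 390 − 90 × 2 = 210 ms
Then RT(8) = 210 + 90 × log₂ 8 = 210 + 90 × 3 ≈ 480.000 ms.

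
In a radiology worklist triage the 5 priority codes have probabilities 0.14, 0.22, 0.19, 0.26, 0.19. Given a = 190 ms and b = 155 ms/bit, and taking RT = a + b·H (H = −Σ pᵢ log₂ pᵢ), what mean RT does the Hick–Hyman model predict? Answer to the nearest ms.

545 ms

Entropy contributions −pᵢ log₂ pᵢ: 0.3971, 0.4806, 0.4552, 0.5053, 0.4552; sum H = 2.2934 bits.
RT = a + bH = 190 + 155·2.2934 = 545.48 ms.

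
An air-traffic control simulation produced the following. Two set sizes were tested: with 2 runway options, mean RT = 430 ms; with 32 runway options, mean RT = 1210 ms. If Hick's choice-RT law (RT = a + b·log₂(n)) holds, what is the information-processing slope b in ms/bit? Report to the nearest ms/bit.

b = (RT₂ − RT₁)/(log₂ n₂ − log₂ n₁) = (1210 − 430)/(5 − 1) = 195 ms/bit.

195 ms/bit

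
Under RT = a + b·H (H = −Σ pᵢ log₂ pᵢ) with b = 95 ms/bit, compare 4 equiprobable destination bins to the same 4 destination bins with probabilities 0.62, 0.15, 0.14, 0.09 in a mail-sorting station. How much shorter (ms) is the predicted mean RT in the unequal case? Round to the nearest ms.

Equiprobable entropy H₀ = log₂ 4 = 2.0000 bits.
Skewed entropy H = −Σ pᵢ log₂ pᵢ = 1.5479 bits.
ΔRT = b·(H₀ − H) = 95 × 0.4521 = 42.95 ms.

43 ms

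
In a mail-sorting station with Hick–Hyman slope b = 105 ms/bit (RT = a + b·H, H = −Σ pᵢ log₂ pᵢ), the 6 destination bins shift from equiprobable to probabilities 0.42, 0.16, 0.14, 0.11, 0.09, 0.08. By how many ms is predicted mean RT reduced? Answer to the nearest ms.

30 ms

The RT saving is b·ΔH. Equiprobable H₀ = log₂(6) = 2.5850 bits; with the given probabilities H = 2.3002 bits.
b·(H₀ − H) = 105 × (2.5850 − 2.3002) = 29.90 ms.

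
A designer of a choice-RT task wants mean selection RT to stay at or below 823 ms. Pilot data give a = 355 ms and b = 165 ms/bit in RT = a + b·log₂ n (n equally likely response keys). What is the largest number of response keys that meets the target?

7

165·log₂ n ≤ 823 − 355 = 468, giving log₂ n ≤ 2.8364 and n ≤ 7.142. The largest whole number is 7.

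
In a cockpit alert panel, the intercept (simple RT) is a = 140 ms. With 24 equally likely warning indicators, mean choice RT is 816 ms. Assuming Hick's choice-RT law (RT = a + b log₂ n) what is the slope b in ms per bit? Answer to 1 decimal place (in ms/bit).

log₂(24) = 4.5850 bits.
b = (RT − a)/log₂ n = (816 − 140) / 4.5850 = 147.439 ms/bit.

147.4 ms/bit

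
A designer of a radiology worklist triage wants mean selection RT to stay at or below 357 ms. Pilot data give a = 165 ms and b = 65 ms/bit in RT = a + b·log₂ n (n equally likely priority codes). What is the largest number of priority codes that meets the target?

65·log₂ n ≤ 357 − 165 = 192, giving log₂ n ≤ 2.9538 and n ≤ 7.748. The largest whole number is 7.

7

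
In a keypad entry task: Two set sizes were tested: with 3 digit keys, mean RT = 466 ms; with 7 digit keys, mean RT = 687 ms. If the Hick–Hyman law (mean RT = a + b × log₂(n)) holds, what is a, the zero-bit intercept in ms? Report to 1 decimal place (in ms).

179.4 ms

b = (RT₂ − RT₁)/(log₂ n₂ − log₂ n₁) = (687 − 466)/(2.8074 − 1.5850) = 180.793 ms/bit.
Intercept: a = 466 − 180.793·log₂(3) = 179.450 ms.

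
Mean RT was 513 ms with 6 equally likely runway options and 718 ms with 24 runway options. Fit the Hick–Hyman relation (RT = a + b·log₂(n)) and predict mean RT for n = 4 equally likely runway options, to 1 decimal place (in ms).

Solve the two-equation system in a and b:
  b = (718 − 513) / (log₂ 24 − log₂ 6) = 205 / (4.5850 − 2.5850) = 102.500 ms/bit
  a = 513 − 102.500 × 2.5850 = 248.041 ms
Then RT(4) = 248.041 + 102.500 × log₂ 4 = 248.041 + 102.500 × 2 ≈ 453.041 ms.

453.0 ms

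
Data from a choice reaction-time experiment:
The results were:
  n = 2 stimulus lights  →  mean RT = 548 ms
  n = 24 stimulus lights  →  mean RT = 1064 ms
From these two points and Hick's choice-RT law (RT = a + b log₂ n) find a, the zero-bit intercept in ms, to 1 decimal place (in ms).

Slope: b = (1064 − 548) / (log₂ 24 − log₂ 2) = 516/3.5850 = 143.935 ms/bit.
a = RT₁ − b·log₂ n₁ = 548 − 143.935 × 1 = 404.065 ms.

404.1 ms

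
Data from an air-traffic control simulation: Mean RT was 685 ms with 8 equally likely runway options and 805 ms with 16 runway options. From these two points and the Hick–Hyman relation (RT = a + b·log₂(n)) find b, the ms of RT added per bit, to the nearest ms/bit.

120 ms/bit

b = (RT₂ − RT₁)/(log₂ n₂ − log₂ n₁) = (805 − 685)/(4 − 3) = 120 ms/bit.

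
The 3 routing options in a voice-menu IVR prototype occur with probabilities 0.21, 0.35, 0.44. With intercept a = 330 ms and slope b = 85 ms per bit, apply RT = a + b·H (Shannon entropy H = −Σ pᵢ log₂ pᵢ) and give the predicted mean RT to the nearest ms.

460 ms

Entropy contributions −pᵢ log₂ pᵢ: 0.4728, 0.5301, 0.5211; sum H = 1.5241 bits.
RT = a + bH = 330 + 85·1.5241 = 459.55 ms.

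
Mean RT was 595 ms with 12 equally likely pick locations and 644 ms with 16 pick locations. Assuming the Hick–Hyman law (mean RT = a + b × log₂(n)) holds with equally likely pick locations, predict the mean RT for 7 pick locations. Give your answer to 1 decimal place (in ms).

503.2 ms

With log₂ n on the abscissa the relation is linear; from the two conditions:
  b = (644 − 595) / (log₂ 16 − log₂ 12) = 49 / (4 − 3.5850) = 118.062 ms/bit
  a = 595 − 118.062 × 3.5850 = 171.754 ms
Then RT(7) = 171.754 + 118.062 × log₂ 7 = 171.754 + 118.062 × 2.8074 ≈ 503.194 ms.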